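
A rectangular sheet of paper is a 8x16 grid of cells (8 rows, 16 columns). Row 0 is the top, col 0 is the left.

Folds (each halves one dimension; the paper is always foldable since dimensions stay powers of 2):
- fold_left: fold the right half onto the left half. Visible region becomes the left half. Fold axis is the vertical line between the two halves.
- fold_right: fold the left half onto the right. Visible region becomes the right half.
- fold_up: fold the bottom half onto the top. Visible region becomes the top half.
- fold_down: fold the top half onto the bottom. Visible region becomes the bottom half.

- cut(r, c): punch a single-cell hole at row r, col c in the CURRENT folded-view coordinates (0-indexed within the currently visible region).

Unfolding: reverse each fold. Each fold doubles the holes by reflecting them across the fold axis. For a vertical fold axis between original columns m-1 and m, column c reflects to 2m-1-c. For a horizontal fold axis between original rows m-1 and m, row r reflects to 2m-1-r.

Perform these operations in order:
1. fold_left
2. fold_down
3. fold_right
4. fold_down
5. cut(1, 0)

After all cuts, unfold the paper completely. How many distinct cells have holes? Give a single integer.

Op 1 fold_left: fold axis v@8; visible region now rows[0,8) x cols[0,8) = 8x8
Op 2 fold_down: fold axis h@4; visible region now rows[4,8) x cols[0,8) = 4x8
Op 3 fold_right: fold axis v@4; visible region now rows[4,8) x cols[4,8) = 4x4
Op 4 fold_down: fold axis h@6; visible region now rows[6,8) x cols[4,8) = 2x4
Op 5 cut(1, 0): punch at orig (7,4); cuts so far [(7, 4)]; region rows[6,8) x cols[4,8) = 2x4
Unfold 1 (reflect across h@6): 2 holes -> [(4, 4), (7, 4)]
Unfold 2 (reflect across v@4): 4 holes -> [(4, 3), (4, 4), (7, 3), (7, 4)]
Unfold 3 (reflect across h@4): 8 holes -> [(0, 3), (0, 4), (3, 3), (3, 4), (4, 3), (4, 4), (7, 3), (7, 4)]
Unfold 4 (reflect across v@8): 16 holes -> [(0, 3), (0, 4), (0, 11), (0, 12), (3, 3), (3, 4), (3, 11), (3, 12), (4, 3), (4, 4), (4, 11), (4, 12), (7, 3), (7, 4), (7, 11), (7, 12)]

Answer: 16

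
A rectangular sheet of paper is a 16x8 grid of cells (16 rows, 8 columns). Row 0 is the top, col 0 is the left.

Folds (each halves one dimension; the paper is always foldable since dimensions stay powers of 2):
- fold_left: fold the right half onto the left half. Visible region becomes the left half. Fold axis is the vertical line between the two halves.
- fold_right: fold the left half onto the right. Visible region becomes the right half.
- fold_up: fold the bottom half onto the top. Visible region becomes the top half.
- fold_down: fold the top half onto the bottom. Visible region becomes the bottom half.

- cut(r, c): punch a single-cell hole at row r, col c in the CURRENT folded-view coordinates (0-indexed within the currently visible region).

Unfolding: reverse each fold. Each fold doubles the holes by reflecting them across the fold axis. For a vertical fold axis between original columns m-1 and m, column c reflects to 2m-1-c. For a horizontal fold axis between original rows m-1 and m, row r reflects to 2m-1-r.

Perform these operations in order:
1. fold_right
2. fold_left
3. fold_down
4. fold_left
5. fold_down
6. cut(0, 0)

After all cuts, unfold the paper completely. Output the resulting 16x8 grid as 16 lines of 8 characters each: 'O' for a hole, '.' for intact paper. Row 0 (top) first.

Answer: ........
........
........
OOOOOOOO
OOOOOOOO
........
........
........
........
........
........
OOOOOOOO
OOOOOOOO
........
........
........

Derivation:
Op 1 fold_right: fold axis v@4; visible region now rows[0,16) x cols[4,8) = 16x4
Op 2 fold_left: fold axis v@6; visible region now rows[0,16) x cols[4,6) = 16x2
Op 3 fold_down: fold axis h@8; visible region now rows[8,16) x cols[4,6) = 8x2
Op 4 fold_left: fold axis v@5; visible region now rows[8,16) x cols[4,5) = 8x1
Op 5 fold_down: fold axis h@12; visible region now rows[12,16) x cols[4,5) = 4x1
Op 6 cut(0, 0): punch at orig (12,4); cuts so far [(12, 4)]; region rows[12,16) x cols[4,5) = 4x1
Unfold 1 (reflect across h@12): 2 holes -> [(11, 4), (12, 4)]
Unfold 2 (reflect across v@5): 4 holes -> [(11, 4), (11, 5), (12, 4), (12, 5)]
Unfold 3 (reflect across h@8): 8 holes -> [(3, 4), (3, 5), (4, 4), (4, 5), (11, 4), (11, 5), (12, 4), (12, 5)]
Unfold 4 (reflect across v@6): 16 holes -> [(3, 4), (3, 5), (3, 6), (3, 7), (4, 4), (4, 5), (4, 6), (4, 7), (11, 4), (11, 5), (11, 6), (11, 7), (12, 4), (12, 5), (12, 6), (12, 7)]
Unfold 5 (reflect across v@4): 32 holes -> [(3, 0), (3, 1), (3, 2), (3, 3), (3, 4), (3, 5), (3, 6), (3, 7), (4, 0), (4, 1), (4, 2), (4, 3), (4, 4), (4, 5), (4, 6), (4, 7), (11, 0), (11, 1), (11, 2), (11, 3), (11, 4), (11, 5), (11, 6), (11, 7), (12, 0), (12, 1), (12, 2), (12, 3), (12, 4), (12, 5), (12, 6), (12, 7)]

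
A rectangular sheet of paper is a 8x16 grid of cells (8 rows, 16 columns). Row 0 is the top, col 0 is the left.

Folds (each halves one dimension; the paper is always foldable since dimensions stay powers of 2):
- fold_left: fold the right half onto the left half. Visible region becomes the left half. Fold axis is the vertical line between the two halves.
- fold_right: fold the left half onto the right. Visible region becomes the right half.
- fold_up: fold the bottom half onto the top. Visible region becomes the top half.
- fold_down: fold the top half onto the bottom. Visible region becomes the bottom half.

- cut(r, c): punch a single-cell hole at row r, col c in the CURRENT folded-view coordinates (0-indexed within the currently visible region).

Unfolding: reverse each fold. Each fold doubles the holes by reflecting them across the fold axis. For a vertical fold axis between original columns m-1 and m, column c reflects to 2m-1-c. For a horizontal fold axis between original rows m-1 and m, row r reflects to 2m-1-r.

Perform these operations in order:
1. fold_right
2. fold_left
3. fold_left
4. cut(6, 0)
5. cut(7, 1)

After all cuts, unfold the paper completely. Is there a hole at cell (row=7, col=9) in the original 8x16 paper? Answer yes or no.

Answer: yes

Derivation:
Op 1 fold_right: fold axis v@8; visible region now rows[0,8) x cols[8,16) = 8x8
Op 2 fold_left: fold axis v@12; visible region now rows[0,8) x cols[8,12) = 8x4
Op 3 fold_left: fold axis v@10; visible region now rows[0,8) x cols[8,10) = 8x2
Op 4 cut(6, 0): punch at orig (6,8); cuts so far [(6, 8)]; region rows[0,8) x cols[8,10) = 8x2
Op 5 cut(7, 1): punch at orig (7,9); cuts so far [(6, 8), (7, 9)]; region rows[0,8) x cols[8,10) = 8x2
Unfold 1 (reflect across v@10): 4 holes -> [(6, 8), (6, 11), (7, 9), (7, 10)]
Unfold 2 (reflect across v@12): 8 holes -> [(6, 8), (6, 11), (6, 12), (6, 15), (7, 9), (7, 10), (7, 13), (7, 14)]
Unfold 3 (reflect across v@8): 16 holes -> [(6, 0), (6, 3), (6, 4), (6, 7), (6, 8), (6, 11), (6, 12), (6, 15), (7, 1), (7, 2), (7, 5), (7, 6), (7, 9), (7, 10), (7, 13), (7, 14)]
Holes: [(6, 0), (6, 3), (6, 4), (6, 7), (6, 8), (6, 11), (6, 12), (6, 15), (7, 1), (7, 2), (7, 5), (7, 6), (7, 9), (7, 10), (7, 13), (7, 14)]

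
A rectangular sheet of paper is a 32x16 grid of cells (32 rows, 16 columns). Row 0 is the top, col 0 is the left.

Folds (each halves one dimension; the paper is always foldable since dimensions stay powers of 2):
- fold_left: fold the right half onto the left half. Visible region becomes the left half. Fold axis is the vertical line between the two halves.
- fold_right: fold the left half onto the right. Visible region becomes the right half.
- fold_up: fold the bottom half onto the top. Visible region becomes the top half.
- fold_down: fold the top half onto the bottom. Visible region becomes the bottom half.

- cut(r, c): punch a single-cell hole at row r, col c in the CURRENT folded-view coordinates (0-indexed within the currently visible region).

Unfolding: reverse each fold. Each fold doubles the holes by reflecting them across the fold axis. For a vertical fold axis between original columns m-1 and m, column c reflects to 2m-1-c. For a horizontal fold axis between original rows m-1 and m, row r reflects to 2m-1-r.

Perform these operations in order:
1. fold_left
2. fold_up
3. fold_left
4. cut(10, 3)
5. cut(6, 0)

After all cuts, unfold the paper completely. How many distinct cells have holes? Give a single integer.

Answer: 16

Derivation:
Op 1 fold_left: fold axis v@8; visible region now rows[0,32) x cols[0,8) = 32x8
Op 2 fold_up: fold axis h@16; visible region now rows[0,16) x cols[0,8) = 16x8
Op 3 fold_left: fold axis v@4; visible region now rows[0,16) x cols[0,4) = 16x4
Op 4 cut(10, 3): punch at orig (10,3); cuts so far [(10, 3)]; region rows[0,16) x cols[0,4) = 16x4
Op 5 cut(6, 0): punch at orig (6,0); cuts so far [(6, 0), (10, 3)]; region rows[0,16) x cols[0,4) = 16x4
Unfold 1 (reflect across v@4): 4 holes -> [(6, 0), (6, 7), (10, 3), (10, 4)]
Unfold 2 (reflect across h@16): 8 holes -> [(6, 0), (6, 7), (10, 3), (10, 4), (21, 3), (21, 4), (25, 0), (25, 7)]
Unfold 3 (reflect across v@8): 16 holes -> [(6, 0), (6, 7), (6, 8), (6, 15), (10, 3), (10, 4), (10, 11), (10, 12), (21, 3), (21, 4), (21, 11), (21, 12), (25, 0), (25, 7), (25, 8), (25, 15)]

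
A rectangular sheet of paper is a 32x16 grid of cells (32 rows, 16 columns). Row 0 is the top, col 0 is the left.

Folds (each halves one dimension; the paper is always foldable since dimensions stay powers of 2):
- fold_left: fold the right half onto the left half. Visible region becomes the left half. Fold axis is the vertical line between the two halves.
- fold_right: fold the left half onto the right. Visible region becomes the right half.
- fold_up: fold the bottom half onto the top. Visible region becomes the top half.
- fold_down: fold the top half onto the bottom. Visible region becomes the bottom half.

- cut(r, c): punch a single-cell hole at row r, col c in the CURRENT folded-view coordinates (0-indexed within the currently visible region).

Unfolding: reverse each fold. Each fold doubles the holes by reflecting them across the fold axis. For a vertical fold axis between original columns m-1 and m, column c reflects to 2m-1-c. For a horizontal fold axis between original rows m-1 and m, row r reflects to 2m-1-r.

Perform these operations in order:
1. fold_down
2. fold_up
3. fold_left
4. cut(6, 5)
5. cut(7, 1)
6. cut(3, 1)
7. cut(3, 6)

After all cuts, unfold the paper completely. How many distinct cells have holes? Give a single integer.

Op 1 fold_down: fold axis h@16; visible region now rows[16,32) x cols[0,16) = 16x16
Op 2 fold_up: fold axis h@24; visible region now rows[16,24) x cols[0,16) = 8x16
Op 3 fold_left: fold axis v@8; visible region now rows[16,24) x cols[0,8) = 8x8
Op 4 cut(6, 5): punch at orig (22,5); cuts so far [(22, 5)]; region rows[16,24) x cols[0,8) = 8x8
Op 5 cut(7, 1): punch at orig (23,1); cuts so far [(22, 5), (23, 1)]; region rows[16,24) x cols[0,8) = 8x8
Op 6 cut(3, 1): punch at orig (19,1); cuts so far [(19, 1), (22, 5), (23, 1)]; region rows[16,24) x cols[0,8) = 8x8
Op 7 cut(3, 6): punch at orig (19,6); cuts so far [(19, 1), (19, 6), (22, 5), (23, 1)]; region rows[16,24) x cols[0,8) = 8x8
Unfold 1 (reflect across v@8): 8 holes -> [(19, 1), (19, 6), (19, 9), (19, 14), (22, 5), (22, 10), (23, 1), (23, 14)]
Unfold 2 (reflect across h@24): 16 holes -> [(19, 1), (19, 6), (19, 9), (19, 14), (22, 5), (22, 10), (23, 1), (23, 14), (24, 1), (24, 14), (25, 5), (25, 10), (28, 1), (28, 6), (28, 9), (28, 14)]
Unfold 3 (reflect across h@16): 32 holes -> [(3, 1), (3, 6), (3, 9), (3, 14), (6, 5), (6, 10), (7, 1), (7, 14), (8, 1), (8, 14), (9, 5), (9, 10), (12, 1), (12, 6), (12, 9), (12, 14), (19, 1), (19, 6), (19, 9), (19, 14), (22, 5), (22, 10), (23, 1), (23, 14), (24, 1), (24, 14), (25, 5), (25, 10), (28, 1), (28, 6), (28, 9), (28, 14)]

Answer: 32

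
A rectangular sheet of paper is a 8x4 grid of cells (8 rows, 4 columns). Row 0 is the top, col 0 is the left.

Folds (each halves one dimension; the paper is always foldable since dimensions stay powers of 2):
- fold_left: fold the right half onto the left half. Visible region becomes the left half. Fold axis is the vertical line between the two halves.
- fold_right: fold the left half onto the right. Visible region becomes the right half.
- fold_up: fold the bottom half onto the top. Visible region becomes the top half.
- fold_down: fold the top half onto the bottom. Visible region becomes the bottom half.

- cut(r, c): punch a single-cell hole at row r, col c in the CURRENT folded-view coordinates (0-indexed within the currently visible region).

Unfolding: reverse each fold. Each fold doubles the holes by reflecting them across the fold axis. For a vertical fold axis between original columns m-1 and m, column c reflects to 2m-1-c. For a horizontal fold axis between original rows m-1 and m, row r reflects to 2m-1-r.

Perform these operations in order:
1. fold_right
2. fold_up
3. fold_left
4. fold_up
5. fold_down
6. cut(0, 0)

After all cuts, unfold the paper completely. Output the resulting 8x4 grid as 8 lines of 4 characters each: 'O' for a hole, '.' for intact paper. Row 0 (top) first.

Answer: OOOO
OOOO
OOOO
OOOO
OOOO
OOOO
OOOO
OOOO

Derivation:
Op 1 fold_right: fold axis v@2; visible region now rows[0,8) x cols[2,4) = 8x2
Op 2 fold_up: fold axis h@4; visible region now rows[0,4) x cols[2,4) = 4x2
Op 3 fold_left: fold axis v@3; visible region now rows[0,4) x cols[2,3) = 4x1
Op 4 fold_up: fold axis h@2; visible region now rows[0,2) x cols[2,3) = 2x1
Op 5 fold_down: fold axis h@1; visible region now rows[1,2) x cols[2,3) = 1x1
Op 6 cut(0, 0): punch at orig (1,2); cuts so far [(1, 2)]; region rows[1,2) x cols[2,3) = 1x1
Unfold 1 (reflect across h@1): 2 holes -> [(0, 2), (1, 2)]
Unfold 2 (reflect across h@2): 4 holes -> [(0, 2), (1, 2), (2, 2), (3, 2)]
Unfold 3 (reflect across v@3): 8 holes -> [(0, 2), (0, 3), (1, 2), (1, 3), (2, 2), (2, 3), (3, 2), (3, 3)]
Unfold 4 (reflect across h@4): 16 holes -> [(0, 2), (0, 3), (1, 2), (1, 3), (2, 2), (2, 3), (3, 2), (3, 3), (4, 2), (4, 3), (5, 2), (5, 3), (6, 2), (6, 3), (7, 2), (7, 3)]
Unfold 5 (reflect across v@2): 32 holes -> [(0, 0), (0, 1), (0, 2), (0, 3), (1, 0), (1, 1), (1, 2), (1, 3), (2, 0), (2, 1), (2, 2), (2, 3), (3, 0), (3, 1), (3, 2), (3, 3), (4, 0), (4, 1), (4, 2), (4, 3), (5, 0), (5, 1), (5, 2), (5, 3), (6, 0), (6, 1), (6, 2), (6, 3), (7, 0), (7, 1), (7, 2), (7, 3)]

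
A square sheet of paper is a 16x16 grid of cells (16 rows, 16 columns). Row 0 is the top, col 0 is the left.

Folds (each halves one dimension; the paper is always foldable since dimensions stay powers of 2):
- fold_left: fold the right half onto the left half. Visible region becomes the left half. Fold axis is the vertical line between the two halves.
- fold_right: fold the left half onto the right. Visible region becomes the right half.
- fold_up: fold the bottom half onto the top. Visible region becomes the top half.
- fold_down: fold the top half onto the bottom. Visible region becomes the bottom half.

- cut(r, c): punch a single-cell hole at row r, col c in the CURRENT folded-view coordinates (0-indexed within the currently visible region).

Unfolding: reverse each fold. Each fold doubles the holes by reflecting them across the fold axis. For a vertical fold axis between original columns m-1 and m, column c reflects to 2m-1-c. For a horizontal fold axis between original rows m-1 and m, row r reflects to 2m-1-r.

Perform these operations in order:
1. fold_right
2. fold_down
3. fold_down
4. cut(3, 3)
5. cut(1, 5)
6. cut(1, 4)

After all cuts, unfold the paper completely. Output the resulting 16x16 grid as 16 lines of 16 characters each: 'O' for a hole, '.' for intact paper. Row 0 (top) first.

Answer: ....O......O....
................
..OO........OO..
................
................
..OO........OO..
................
....O......O....
....O......O....
................
..OO........OO..
................
................
..OO........OO..
................
....O......O....

Derivation:
Op 1 fold_right: fold axis v@8; visible region now rows[0,16) x cols[8,16) = 16x8
Op 2 fold_down: fold axis h@8; visible region now rows[8,16) x cols[8,16) = 8x8
Op 3 fold_down: fold axis h@12; visible region now rows[12,16) x cols[8,16) = 4x8
Op 4 cut(3, 3): punch at orig (15,11); cuts so far [(15, 11)]; region rows[12,16) x cols[8,16) = 4x8
Op 5 cut(1, 5): punch at orig (13,13); cuts so far [(13, 13), (15, 11)]; region rows[12,16) x cols[8,16) = 4x8
Op 6 cut(1, 4): punch at orig (13,12); cuts so far [(13, 12), (13, 13), (15, 11)]; region rows[12,16) x cols[8,16) = 4x8
Unfold 1 (reflect across h@12): 6 holes -> [(8, 11), (10, 12), (10, 13), (13, 12), (13, 13), (15, 11)]
Unfold 2 (reflect across h@8): 12 holes -> [(0, 11), (2, 12), (2, 13), (5, 12), (5, 13), (7, 11), (8, 11), (10, 12), (10, 13), (13, 12), (13, 13), (15, 11)]
Unfold 3 (reflect across v@8): 24 holes -> [(0, 4), (0, 11), (2, 2), (2, 3), (2, 12), (2, 13), (5, 2), (5, 3), (5, 12), (5, 13), (7, 4), (7, 11), (8, 4), (8, 11), (10, 2), (10, 3), (10, 12), (10, 13), (13, 2), (13, 3), (13, 12), (13, 13), (15, 4), (15, 11)]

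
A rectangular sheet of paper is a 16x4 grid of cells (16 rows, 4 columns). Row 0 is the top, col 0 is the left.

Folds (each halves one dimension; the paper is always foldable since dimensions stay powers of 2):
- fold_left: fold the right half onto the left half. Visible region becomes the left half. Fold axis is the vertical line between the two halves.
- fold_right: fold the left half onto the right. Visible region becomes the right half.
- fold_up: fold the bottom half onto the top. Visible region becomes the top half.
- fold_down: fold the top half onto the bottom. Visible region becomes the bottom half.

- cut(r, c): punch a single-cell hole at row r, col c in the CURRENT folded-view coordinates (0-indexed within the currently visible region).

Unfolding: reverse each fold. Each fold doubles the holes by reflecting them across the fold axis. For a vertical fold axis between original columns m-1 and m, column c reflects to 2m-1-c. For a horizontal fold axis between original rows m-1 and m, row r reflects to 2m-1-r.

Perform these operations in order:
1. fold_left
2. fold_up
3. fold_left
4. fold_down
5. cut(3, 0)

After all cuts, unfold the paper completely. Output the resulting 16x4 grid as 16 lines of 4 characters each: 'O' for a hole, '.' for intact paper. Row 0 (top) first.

Answer: OOOO
....
....
....
....
....
....
OOOO
OOOO
....
....
....
....
....
....
OOOO

Derivation:
Op 1 fold_left: fold axis v@2; visible region now rows[0,16) x cols[0,2) = 16x2
Op 2 fold_up: fold axis h@8; visible region now rows[0,8) x cols[0,2) = 8x2
Op 3 fold_left: fold axis v@1; visible region now rows[0,8) x cols[0,1) = 8x1
Op 4 fold_down: fold axis h@4; visible region now rows[4,8) x cols[0,1) = 4x1
Op 5 cut(3, 0): punch at orig (7,0); cuts so far [(7, 0)]; region rows[4,8) x cols[0,1) = 4x1
Unfold 1 (reflect across h@4): 2 holes -> [(0, 0), (7, 0)]
Unfold 2 (reflect across v@1): 4 holes -> [(0, 0), (0, 1), (7, 0), (7, 1)]
Unfold 3 (reflect across h@8): 8 holes -> [(0, 0), (0, 1), (7, 0), (7, 1), (8, 0), (8, 1), (15, 0), (15, 1)]
Unfold 4 (reflect across v@2): 16 holes -> [(0, 0), (0, 1), (0, 2), (0, 3), (7, 0), (7, 1), (7, 2), (7, 3), (8, 0), (8, 1), (8, 2), (8, 3), (15, 0), (15, 1), (15, 2), (15, 3)]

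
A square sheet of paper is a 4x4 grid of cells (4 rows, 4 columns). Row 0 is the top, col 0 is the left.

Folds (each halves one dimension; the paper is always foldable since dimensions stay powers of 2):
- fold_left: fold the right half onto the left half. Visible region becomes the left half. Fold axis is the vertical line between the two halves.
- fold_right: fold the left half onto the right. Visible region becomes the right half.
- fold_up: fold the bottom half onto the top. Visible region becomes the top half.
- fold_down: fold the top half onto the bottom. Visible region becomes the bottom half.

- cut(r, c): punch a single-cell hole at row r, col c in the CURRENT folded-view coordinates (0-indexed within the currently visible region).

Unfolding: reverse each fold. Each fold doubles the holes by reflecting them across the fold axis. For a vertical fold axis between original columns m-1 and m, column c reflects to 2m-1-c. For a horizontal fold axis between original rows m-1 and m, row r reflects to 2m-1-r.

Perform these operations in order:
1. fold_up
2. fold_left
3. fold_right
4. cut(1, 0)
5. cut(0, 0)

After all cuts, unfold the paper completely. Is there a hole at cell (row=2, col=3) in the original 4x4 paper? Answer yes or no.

Answer: yes

Derivation:
Op 1 fold_up: fold axis h@2; visible region now rows[0,2) x cols[0,4) = 2x4
Op 2 fold_left: fold axis v@2; visible region now rows[0,2) x cols[0,2) = 2x2
Op 3 fold_right: fold axis v@1; visible region now rows[0,2) x cols[1,2) = 2x1
Op 4 cut(1, 0): punch at orig (1,1); cuts so far [(1, 1)]; region rows[0,2) x cols[1,2) = 2x1
Op 5 cut(0, 0): punch at orig (0,1); cuts so far [(0, 1), (1, 1)]; region rows[0,2) x cols[1,2) = 2x1
Unfold 1 (reflect across v@1): 4 holes -> [(0, 0), (0, 1), (1, 0), (1, 1)]
Unfold 2 (reflect across v@2): 8 holes -> [(0, 0), (0, 1), (0, 2), (0, 3), (1, 0), (1, 1), (1, 2), (1, 3)]
Unfold 3 (reflect across h@2): 16 holes -> [(0, 0), (0, 1), (0, 2), (0, 3), (1, 0), (1, 1), (1, 2), (1, 3), (2, 0), (2, 1), (2, 2), (2, 3), (3, 0), (3, 1), (3, 2), (3, 3)]
Holes: [(0, 0), (0, 1), (0, 2), (0, 3), (1, 0), (1, 1), (1, 2), (1, 3), (2, 0), (2, 1), (2, 2), (2, 3), (3, 0), (3, 1), (3, 2), (3, 3)]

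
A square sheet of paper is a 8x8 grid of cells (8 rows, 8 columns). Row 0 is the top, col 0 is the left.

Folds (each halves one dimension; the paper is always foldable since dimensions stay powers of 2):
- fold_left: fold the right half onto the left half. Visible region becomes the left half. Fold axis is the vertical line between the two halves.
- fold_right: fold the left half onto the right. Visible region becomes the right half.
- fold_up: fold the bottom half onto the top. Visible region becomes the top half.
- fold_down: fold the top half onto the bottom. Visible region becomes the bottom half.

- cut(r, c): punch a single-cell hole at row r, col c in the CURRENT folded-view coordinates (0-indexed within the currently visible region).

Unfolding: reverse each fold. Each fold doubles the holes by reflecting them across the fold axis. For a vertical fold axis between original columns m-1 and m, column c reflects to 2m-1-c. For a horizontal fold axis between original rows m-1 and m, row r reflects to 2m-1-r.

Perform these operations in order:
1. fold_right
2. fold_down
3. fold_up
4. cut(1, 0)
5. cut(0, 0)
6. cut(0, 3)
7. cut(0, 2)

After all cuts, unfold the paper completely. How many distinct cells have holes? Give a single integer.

Op 1 fold_right: fold axis v@4; visible region now rows[0,8) x cols[4,8) = 8x4
Op 2 fold_down: fold axis h@4; visible region now rows[4,8) x cols[4,8) = 4x4
Op 3 fold_up: fold axis h@6; visible region now rows[4,6) x cols[4,8) = 2x4
Op 4 cut(1, 0): punch at orig (5,4); cuts so far [(5, 4)]; region rows[4,6) x cols[4,8) = 2x4
Op 5 cut(0, 0): punch at orig (4,4); cuts so far [(4, 4), (5, 4)]; region rows[4,6) x cols[4,8) = 2x4
Op 6 cut(0, 3): punch at orig (4,7); cuts so far [(4, 4), (4, 7), (5, 4)]; region rows[4,6) x cols[4,8) = 2x4
Op 7 cut(0, 2): punch at orig (4,6); cuts so far [(4, 4), (4, 6), (4, 7), (5, 4)]; region rows[4,6) x cols[4,8) = 2x4
Unfold 1 (reflect across h@6): 8 holes -> [(4, 4), (4, 6), (4, 7), (5, 4), (6, 4), (7, 4), (7, 6), (7, 7)]
Unfold 2 (reflect across h@4): 16 holes -> [(0, 4), (0, 6), (0, 7), (1, 4), (2, 4), (3, 4), (3, 6), (3, 7), (4, 4), (4, 6), (4, 7), (5, 4), (6, 4), (7, 4), (7, 6), (7, 7)]
Unfold 3 (reflect across v@4): 32 holes -> [(0, 0), (0, 1), (0, 3), (0, 4), (0, 6), (0, 7), (1, 3), (1, 4), (2, 3), (2, 4), (3, 0), (3, 1), (3, 3), (3, 4), (3, 6), (3, 7), (4, 0), (4, 1), (4, 3), (4, 4), (4, 6), (4, 7), (5, 3), (5, 4), (6, 3), (6, 4), (7, 0), (7, 1), (7, 3), (7, 4), (7, 6), (7, 7)]

Answer: 32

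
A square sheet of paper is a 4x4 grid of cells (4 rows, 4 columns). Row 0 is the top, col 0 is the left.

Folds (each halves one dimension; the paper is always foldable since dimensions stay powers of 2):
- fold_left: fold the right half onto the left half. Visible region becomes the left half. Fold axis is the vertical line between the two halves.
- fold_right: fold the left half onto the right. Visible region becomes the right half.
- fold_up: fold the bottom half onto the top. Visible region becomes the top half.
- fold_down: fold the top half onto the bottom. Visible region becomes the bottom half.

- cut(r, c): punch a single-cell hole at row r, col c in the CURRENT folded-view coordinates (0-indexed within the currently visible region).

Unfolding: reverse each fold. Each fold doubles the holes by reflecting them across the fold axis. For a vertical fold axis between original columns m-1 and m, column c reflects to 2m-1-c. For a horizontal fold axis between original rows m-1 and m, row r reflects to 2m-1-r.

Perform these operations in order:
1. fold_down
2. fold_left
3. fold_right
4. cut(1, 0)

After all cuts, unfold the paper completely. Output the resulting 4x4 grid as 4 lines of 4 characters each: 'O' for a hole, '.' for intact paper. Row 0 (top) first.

Answer: OOOO
....
....
OOOO

Derivation:
Op 1 fold_down: fold axis h@2; visible region now rows[2,4) x cols[0,4) = 2x4
Op 2 fold_left: fold axis v@2; visible region now rows[2,4) x cols[0,2) = 2x2
Op 3 fold_right: fold axis v@1; visible region now rows[2,4) x cols[1,2) = 2x1
Op 4 cut(1, 0): punch at orig (3,1); cuts so far [(3, 1)]; region rows[2,4) x cols[1,2) = 2x1
Unfold 1 (reflect across v@1): 2 holes -> [(3, 0), (3, 1)]
Unfold 2 (reflect across v@2): 4 holes -> [(3, 0), (3, 1), (3, 2), (3, 3)]
Unfold 3 (reflect across h@2): 8 holes -> [(0, 0), (0, 1), (0, 2), (0, 3), (3, 0), (3, 1), (3, 2), (3, 3)]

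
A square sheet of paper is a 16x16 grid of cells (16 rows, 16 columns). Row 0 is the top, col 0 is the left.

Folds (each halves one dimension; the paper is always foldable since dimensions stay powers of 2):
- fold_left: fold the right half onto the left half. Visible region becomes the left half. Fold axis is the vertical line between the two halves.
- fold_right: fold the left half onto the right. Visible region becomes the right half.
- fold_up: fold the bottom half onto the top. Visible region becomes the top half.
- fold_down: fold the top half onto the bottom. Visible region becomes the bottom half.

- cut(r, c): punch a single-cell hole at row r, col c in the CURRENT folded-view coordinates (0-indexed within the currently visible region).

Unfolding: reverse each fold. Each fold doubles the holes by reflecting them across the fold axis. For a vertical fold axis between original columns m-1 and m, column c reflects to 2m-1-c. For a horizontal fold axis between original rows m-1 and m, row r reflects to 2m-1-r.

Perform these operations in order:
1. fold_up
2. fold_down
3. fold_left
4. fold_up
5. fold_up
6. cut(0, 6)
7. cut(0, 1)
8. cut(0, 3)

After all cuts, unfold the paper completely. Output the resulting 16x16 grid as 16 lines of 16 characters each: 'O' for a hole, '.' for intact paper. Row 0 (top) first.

Answer: .O.O..O..O..O.O.
.O.O..O..O..O.O.
.O.O..O..O..O.O.
.O.O..O..O..O.O.
.O.O..O..O..O.O.
.O.O..O..O..O.O.
.O.O..O..O..O.O.
.O.O..O..O..O.O.
.O.O..O..O..O.O.
.O.O..O..O..O.O.
.O.O..O..O..O.O.
.O.O..O..O..O.O.
.O.O..O..O..O.O.
.O.O..O..O..O.O.
.O.O..O..O..O.O.
.O.O..O..O..O.O.

Derivation:
Op 1 fold_up: fold axis h@8; visible region now rows[0,8) x cols[0,16) = 8x16
Op 2 fold_down: fold axis h@4; visible region now rows[4,8) x cols[0,16) = 4x16
Op 3 fold_left: fold axis v@8; visible region now rows[4,8) x cols[0,8) = 4x8
Op 4 fold_up: fold axis h@6; visible region now rows[4,6) x cols[0,8) = 2x8
Op 5 fold_up: fold axis h@5; visible region now rows[4,5) x cols[0,8) = 1x8
Op 6 cut(0, 6): punch at orig (4,6); cuts so far [(4, 6)]; region rows[4,5) x cols[0,8) = 1x8
Op 7 cut(0, 1): punch at orig (4,1); cuts so far [(4, 1), (4, 6)]; region rows[4,5) x cols[0,8) = 1x8
Op 8 cut(0, 3): punch at orig (4,3); cuts so far [(4, 1), (4, 3), (4, 6)]; region rows[4,5) x cols[0,8) = 1x8
Unfold 1 (reflect across h@5): 6 holes -> [(4, 1), (4, 3), (4, 6), (5, 1), (5, 3), (5, 6)]
Unfold 2 (reflect across h@6): 12 holes -> [(4, 1), (4, 3), (4, 6), (5, 1), (5, 3), (5, 6), (6, 1), (6, 3), (6, 6), (7, 1), (7, 3), (7, 6)]
Unfold 3 (reflect across v@8): 24 holes -> [(4, 1), (4, 3), (4, 6), (4, 9), (4, 12), (4, 14), (5, 1), (5, 3), (5, 6), (5, 9), (5, 12), (5, 14), (6, 1), (6, 3), (6, 6), (6, 9), (6, 12), (6, 14), (7, 1), (7, 3), (7, 6), (7, 9), (7, 12), (7, 14)]
Unfold 4 (reflect across h@4): 48 holes -> [(0, 1), (0, 3), (0, 6), (0, 9), (0, 12), (0, 14), (1, 1), (1, 3), (1, 6), (1, 9), (1, 12), (1, 14), (2, 1), (2, 3), (2, 6), (2, 9), (2, 12), (2, 14), (3, 1), (3, 3), (3, 6), (3, 9), (3, 12), (3, 14), (4, 1), (4, 3), (4, 6), (4, 9), (4, 12), (4, 14), (5, 1), (5, 3), (5, 6), (5, 9), (5, 12), (5, 14), (6, 1), (6, 3), (6, 6), (6, 9), (6, 12), (6, 14), (7, 1), (7, 3), (7, 6), (7, 9), (7, 12), (7, 14)]
Unfold 5 (reflect across h@8): 96 holes -> [(0, 1), (0, 3), (0, 6), (0, 9), (0, 12), (0, 14), (1, 1), (1, 3), (1, 6), (1, 9), (1, 12), (1, 14), (2, 1), (2, 3), (2, 6), (2, 9), (2, 12), (2, 14), (3, 1), (3, 3), (3, 6), (3, 9), (3, 12), (3, 14), (4, 1), (4, 3), (4, 6), (4, 9), (4, 12), (4, 14), (5, 1), (5, 3), (5, 6), (5, 9), (5, 12), (5, 14), (6, 1), (6, 3), (6, 6), (6, 9), (6, 12), (6, 14), (7, 1), (7, 3), (7, 6), (7, 9), (7, 12), (7, 14), (8, 1), (8, 3), (8, 6), (8, 9), (8, 12), (8, 14), (9, 1), (9, 3), (9, 6), (9, 9), (9, 12), (9, 14), (10, 1), (10, 3), (10, 6), (10, 9), (10, 12), (10, 14), (11, 1), (11, 3), (11, 6), (11, 9), (11, 12), (11, 14), (12, 1), (12, 3), (12, 6), (12, 9), (12, 12), (12, 14), (13, 1), (13, 3), (13, 6), (13, 9), (13, 12), (13, 14), (14, 1), (14, 3), (14, 6), (14, 9), (14, 12), (14, 14), (15, 1), (15, 3), (15, 6), (15, 9), (15, 12), (15, 14)]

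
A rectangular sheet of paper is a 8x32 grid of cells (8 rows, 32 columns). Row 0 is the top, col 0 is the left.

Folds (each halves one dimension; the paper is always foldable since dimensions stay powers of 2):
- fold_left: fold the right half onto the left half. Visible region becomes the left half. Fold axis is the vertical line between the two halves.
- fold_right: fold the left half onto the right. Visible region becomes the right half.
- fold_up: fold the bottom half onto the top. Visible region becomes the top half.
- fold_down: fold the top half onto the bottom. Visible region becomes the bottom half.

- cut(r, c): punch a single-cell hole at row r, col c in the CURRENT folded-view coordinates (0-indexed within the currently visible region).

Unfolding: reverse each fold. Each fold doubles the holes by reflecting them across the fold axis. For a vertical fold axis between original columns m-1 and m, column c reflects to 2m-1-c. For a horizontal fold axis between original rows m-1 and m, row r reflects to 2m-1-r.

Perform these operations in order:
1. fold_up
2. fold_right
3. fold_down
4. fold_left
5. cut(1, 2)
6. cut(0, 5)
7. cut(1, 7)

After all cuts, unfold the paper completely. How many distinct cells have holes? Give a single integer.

Answer: 48

Derivation:
Op 1 fold_up: fold axis h@4; visible region now rows[0,4) x cols[0,32) = 4x32
Op 2 fold_right: fold axis v@16; visible region now rows[0,4) x cols[16,32) = 4x16
Op 3 fold_down: fold axis h@2; visible region now rows[2,4) x cols[16,32) = 2x16
Op 4 fold_left: fold axis v@24; visible region now rows[2,4) x cols[16,24) = 2x8
Op 5 cut(1, 2): punch at orig (3,18); cuts so far [(3, 18)]; region rows[2,4) x cols[16,24) = 2x8
Op 6 cut(0, 5): punch at orig (2,21); cuts so far [(2, 21), (3, 18)]; region rows[2,4) x cols[16,24) = 2x8
Op 7 cut(1, 7): punch at orig (3,23); cuts so far [(2, 21), (3, 18), (3, 23)]; region rows[2,4) x cols[16,24) = 2x8
Unfold 1 (reflect across v@24): 6 holes -> [(2, 21), (2, 26), (3, 18), (3, 23), (3, 24), (3, 29)]
Unfold 2 (reflect across h@2): 12 holes -> [(0, 18), (0, 23), (0, 24), (0, 29), (1, 21), (1, 26), (2, 21), (2, 26), (3, 18), (3, 23), (3, 24), (3, 29)]
Unfold 3 (reflect across v@16): 24 holes -> [(0, 2), (0, 7), (0, 8), (0, 13), (0, 18), (0, 23), (0, 24), (0, 29), (1, 5), (1, 10), (1, 21), (1, 26), (2, 5), (2, 10), (2, 21), (2, 26), (3, 2), (3, 7), (3, 8), (3, 13), (3, 18), (3, 23), (3, 24), (3, 29)]
Unfold 4 (reflect across h@4): 48 holes -> [(0, 2), (0, 7), (0, 8), (0, 13), (0, 18), (0, 23), (0, 24), (0, 29), (1, 5), (1, 10), (1, 21), (1, 26), (2, 5), (2, 10), (2, 21), (2, 26), (3, 2), (3, 7), (3, 8), (3, 13), (3, 18), (3, 23), (3, 24), (3, 29), (4, 2), (4, 7), (4, 8), (4, 13), (4, 18), (4, 23), (4, 24), (4, 29), (5, 5), (5, 10), (5, 21), (5, 26), (6, 5), (6, 10), (6, 21), (6, 26), (7, 2), (7, 7), (7, 8), (7, 13), (7, 18), (7, 23), (7, 24), (7, 29)]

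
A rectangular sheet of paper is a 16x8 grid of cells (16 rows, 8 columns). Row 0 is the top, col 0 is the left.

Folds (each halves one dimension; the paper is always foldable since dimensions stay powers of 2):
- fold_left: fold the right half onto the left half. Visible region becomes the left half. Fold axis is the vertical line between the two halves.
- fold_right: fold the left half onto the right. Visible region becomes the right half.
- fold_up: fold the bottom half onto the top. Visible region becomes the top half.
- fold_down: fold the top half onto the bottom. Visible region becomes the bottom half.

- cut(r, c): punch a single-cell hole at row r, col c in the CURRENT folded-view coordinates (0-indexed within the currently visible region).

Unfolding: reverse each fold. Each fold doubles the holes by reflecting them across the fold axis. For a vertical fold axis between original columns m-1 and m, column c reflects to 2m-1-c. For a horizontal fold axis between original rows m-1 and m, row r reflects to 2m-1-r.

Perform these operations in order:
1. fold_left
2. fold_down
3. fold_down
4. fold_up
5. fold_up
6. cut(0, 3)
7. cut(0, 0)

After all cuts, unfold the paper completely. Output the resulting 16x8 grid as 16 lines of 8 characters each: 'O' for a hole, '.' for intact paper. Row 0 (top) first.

Answer: O..OO..O
O..OO..O
O..OO..O
O..OO..O
O..OO..O
O..OO..O
O..OO..O
O..OO..O
O..OO..O
O..OO..O
O..OO..O
O..OO..O
O..OO..O
O..OO..O
O..OO..O
O..OO..O

Derivation:
Op 1 fold_left: fold axis v@4; visible region now rows[0,16) x cols[0,4) = 16x4
Op 2 fold_down: fold axis h@8; visible region now rows[8,16) x cols[0,4) = 8x4
Op 3 fold_down: fold axis h@12; visible region now rows[12,16) x cols[0,4) = 4x4
Op 4 fold_up: fold axis h@14; visible region now rows[12,14) x cols[0,4) = 2x4
Op 5 fold_up: fold axis h@13; visible region now rows[12,13) x cols[0,4) = 1x4
Op 6 cut(0, 3): punch at orig (12,3); cuts so far [(12, 3)]; region rows[12,13) x cols[0,4) = 1x4
Op 7 cut(0, 0): punch at orig (12,0); cuts so far [(12, 0), (12, 3)]; region rows[12,13) x cols[0,4) = 1x4
Unfold 1 (reflect across h@13): 4 holes -> [(12, 0), (12, 3), (13, 0), (13, 3)]
Unfold 2 (reflect across h@14): 8 holes -> [(12, 0), (12, 3), (13, 0), (13, 3), (14, 0), (14, 3), (15, 0), (15, 3)]
Unfold 3 (reflect across h@12): 16 holes -> [(8, 0), (8, 3), (9, 0), (9, 3), (10, 0), (10, 3), (11, 0), (11, 3), (12, 0), (12, 3), (13, 0), (13, 3), (14, 0), (14, 3), (15, 0), (15, 3)]
Unfold 4 (reflect across h@8): 32 holes -> [(0, 0), (0, 3), (1, 0), (1, 3), (2, 0), (2, 3), (3, 0), (3, 3), (4, 0), (4, 3), (5, 0), (5, 3), (6, 0), (6, 3), (7, 0), (7, 3), (8, 0), (8, 3), (9, 0), (9, 3), (10, 0), (10, 3), (11, 0), (11, 3), (12, 0), (12, 3), (13, 0), (13, 3), (14, 0), (14, 3), (15, 0), (15, 3)]
Unfold 5 (reflect across v@4): 64 holes -> [(0, 0), (0, 3), (0, 4), (0, 7), (1, 0), (1, 3), (1, 4), (1, 7), (2, 0), (2, 3), (2, 4), (2, 7), (3, 0), (3, 3), (3, 4), (3, 7), (4, 0), (4, 3), (4, 4), (4, 7), (5, 0), (5, 3), (5, 4), (5, 7), (6, 0), (6, 3), (6, 4), (6, 7), (7, 0), (7, 3), (7, 4), (7, 7), (8, 0), (8, 3), (8, 4), (8, 7), (9, 0), (9, 3), (9, 4), (9, 7), (10, 0), (10, 3), (10, 4), (10, 7), (11, 0), (11, 3), (11, 4), (11, 7), (12, 0), (12, 3), (12, 4), (12, 7), (13, 0), (13, 3), (13, 4), (13, 7), (14, 0), (14, 3), (14, 4), (14, 7), (15, 0), (15, 3), (15, 4), (15, 7)]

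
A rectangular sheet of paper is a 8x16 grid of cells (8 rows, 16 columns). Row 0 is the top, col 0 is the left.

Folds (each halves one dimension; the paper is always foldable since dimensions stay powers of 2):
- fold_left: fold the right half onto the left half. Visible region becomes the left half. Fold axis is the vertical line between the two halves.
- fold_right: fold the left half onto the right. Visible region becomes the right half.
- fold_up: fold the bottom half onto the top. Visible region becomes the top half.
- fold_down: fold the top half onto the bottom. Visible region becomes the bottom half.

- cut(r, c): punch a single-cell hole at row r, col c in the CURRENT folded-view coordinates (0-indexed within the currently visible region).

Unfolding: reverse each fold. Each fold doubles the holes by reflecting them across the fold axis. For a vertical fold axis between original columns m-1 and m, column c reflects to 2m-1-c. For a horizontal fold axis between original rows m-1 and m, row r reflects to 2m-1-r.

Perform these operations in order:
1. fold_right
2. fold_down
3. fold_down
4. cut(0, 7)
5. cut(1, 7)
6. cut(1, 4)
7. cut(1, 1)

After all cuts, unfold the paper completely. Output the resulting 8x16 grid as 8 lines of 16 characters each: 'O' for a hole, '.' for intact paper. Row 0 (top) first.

Op 1 fold_right: fold axis v@8; visible region now rows[0,8) x cols[8,16) = 8x8
Op 2 fold_down: fold axis h@4; visible region now rows[4,8) x cols[8,16) = 4x8
Op 3 fold_down: fold axis h@6; visible region now rows[6,8) x cols[8,16) = 2x8
Op 4 cut(0, 7): punch at orig (6,15); cuts so far [(6, 15)]; region rows[6,8) x cols[8,16) = 2x8
Op 5 cut(1, 7): punch at orig (7,15); cuts so far [(6, 15), (7, 15)]; region rows[6,8) x cols[8,16) = 2x8
Op 6 cut(1, 4): punch at orig (7,12); cuts so far [(6, 15), (7, 12), (7, 15)]; region rows[6,8) x cols[8,16) = 2x8
Op 7 cut(1, 1): punch at orig (7,9); cuts so far [(6, 15), (7, 9), (7, 12), (7, 15)]; region rows[6,8) x cols[8,16) = 2x8
Unfold 1 (reflect across h@6): 8 holes -> [(4, 9), (4, 12), (4, 15), (5, 15), (6, 15), (7, 9), (7, 12), (7, 15)]
Unfold 2 (reflect across h@4): 16 holes -> [(0, 9), (0, 12), (0, 15), (1, 15), (2, 15), (3, 9), (3, 12), (3, 15), (4, 9), (4, 12), (4, 15), (5, 15), (6, 15), (7, 9), (7, 12), (7, 15)]
Unfold 3 (reflect across v@8): 32 holes -> [(0, 0), (0, 3), (0, 6), (0, 9), (0, 12), (0, 15), (1, 0), (1, 15), (2, 0), (2, 15), (3, 0), (3, 3), (3, 6), (3, 9), (3, 12), (3, 15), (4, 0), (4, 3), (4, 6), (4, 9), (4, 12), (4, 15), (5, 0), (5, 15), (6, 0), (6, 15), (7, 0), (7, 3), (7, 6), (7, 9), (7, 12), (7, 15)]

Answer: O..O..O..O..O..O
O..............O
O..............O
O..O..O..O..O..O
O..O..O..O..O..O
O..............O
O..............O
O..O..O..O..O..O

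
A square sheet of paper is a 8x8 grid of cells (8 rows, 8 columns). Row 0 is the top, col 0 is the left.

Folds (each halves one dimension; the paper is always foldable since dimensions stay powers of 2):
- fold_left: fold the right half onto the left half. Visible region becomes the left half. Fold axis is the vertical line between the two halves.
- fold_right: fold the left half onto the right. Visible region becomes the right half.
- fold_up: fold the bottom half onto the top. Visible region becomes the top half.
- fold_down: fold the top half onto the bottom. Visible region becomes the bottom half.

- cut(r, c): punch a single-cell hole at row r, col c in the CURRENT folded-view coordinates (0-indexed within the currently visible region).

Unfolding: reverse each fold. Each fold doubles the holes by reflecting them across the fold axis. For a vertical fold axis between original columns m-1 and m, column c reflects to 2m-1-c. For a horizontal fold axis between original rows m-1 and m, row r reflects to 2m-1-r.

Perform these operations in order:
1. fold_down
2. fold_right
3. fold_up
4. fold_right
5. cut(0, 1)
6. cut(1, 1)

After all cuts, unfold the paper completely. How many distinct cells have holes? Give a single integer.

Answer: 32

Derivation:
Op 1 fold_down: fold axis h@4; visible region now rows[4,8) x cols[0,8) = 4x8
Op 2 fold_right: fold axis v@4; visible region now rows[4,8) x cols[4,8) = 4x4
Op 3 fold_up: fold axis h@6; visible region now rows[4,6) x cols[4,8) = 2x4
Op 4 fold_right: fold axis v@6; visible region now rows[4,6) x cols[6,8) = 2x2
Op 5 cut(0, 1): punch at orig (4,7); cuts so far [(4, 7)]; region rows[4,6) x cols[6,8) = 2x2
Op 6 cut(1, 1): punch at orig (5,7); cuts so far [(4, 7), (5, 7)]; region rows[4,6) x cols[6,8) = 2x2
Unfold 1 (reflect across v@6): 4 holes -> [(4, 4), (4, 7), (5, 4), (5, 7)]
Unfold 2 (reflect across h@6): 8 holes -> [(4, 4), (4, 7), (5, 4), (5, 7), (6, 4), (6, 7), (7, 4), (7, 7)]
Unfold 3 (reflect across v@4): 16 holes -> [(4, 0), (4, 3), (4, 4), (4, 7), (5, 0), (5, 3), (5, 4), (5, 7), (6, 0), (6, 3), (6, 4), (6, 7), (7, 0), (7, 3), (7, 4), (7, 7)]
Unfold 4 (reflect across h@4): 32 holes -> [(0, 0), (0, 3), (0, 4), (0, 7), (1, 0), (1, 3), (1, 4), (1, 7), (2, 0), (2, 3), (2, 4), (2, 7), (3, 0), (3, 3), (3, 4), (3, 7), (4, 0), (4, 3), (4, 4), (4, 7), (5, 0), (5, 3), (5, 4), (5, 7), (6, 0), (6, 3), (6, 4), (6, 7), (7, 0), (7, 3), (7, 4), (7, 7)]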